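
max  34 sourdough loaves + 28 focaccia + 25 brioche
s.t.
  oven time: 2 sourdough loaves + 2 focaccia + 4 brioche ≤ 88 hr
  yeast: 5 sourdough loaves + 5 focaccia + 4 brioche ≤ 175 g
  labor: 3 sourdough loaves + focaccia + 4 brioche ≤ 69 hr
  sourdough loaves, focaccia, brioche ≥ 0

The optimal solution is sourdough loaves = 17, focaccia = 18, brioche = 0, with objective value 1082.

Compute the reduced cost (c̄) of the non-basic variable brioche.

-7

At the optimum: oven time uses 70 of 88 (slack = 18); yeast uses 175 of 175 (binding); labor uses 69 of 69 (binding).
Slack constraints have shadow price 0 (complementary slackness).
The binding rows give the dual system: 5·y_yeast + 3·y_labor = 34 and 5·y_yeast + 1·y_labor = 28.
This yields shadow prices y_yeast = 5, y_labor = 3.
Reduced cost of brioche: c₃ − yᵀa₃ = 25 − (5·4 + 3·4) = 25 − 32 = -7.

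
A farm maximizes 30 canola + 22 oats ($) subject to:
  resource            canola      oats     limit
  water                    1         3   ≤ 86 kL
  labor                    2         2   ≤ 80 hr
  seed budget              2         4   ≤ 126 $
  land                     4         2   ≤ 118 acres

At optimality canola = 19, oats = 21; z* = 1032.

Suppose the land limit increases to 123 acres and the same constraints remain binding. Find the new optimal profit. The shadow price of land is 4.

1052

Δb = 5, so new z* = 1032 + (4)·(5) = 1032 + 20 = 1052.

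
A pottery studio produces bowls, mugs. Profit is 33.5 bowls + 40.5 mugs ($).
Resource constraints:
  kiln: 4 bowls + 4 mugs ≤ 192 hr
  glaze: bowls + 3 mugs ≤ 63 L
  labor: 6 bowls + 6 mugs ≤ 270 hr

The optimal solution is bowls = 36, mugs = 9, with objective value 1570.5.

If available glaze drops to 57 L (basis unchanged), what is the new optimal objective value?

Check each constraint at x*: kiln 180/192 (slack 12); glaze 63/63 (tight); labor 270/270 (tight).
Since kiln is not tight, its dual is 0.
Dual feasibility on the basic columns requires 1·y_glaze + 6·y_labor = 33.5, 3·y_glaze + 6·y_labor = 40.5.
This yields shadow prices y_glaze = 3.5, y_labor = 5.
Δz = y_glaze·Δb = 3.5 × (-6) = -21, so new z* = 1570.5 − 21 = 1549.5.

1549.5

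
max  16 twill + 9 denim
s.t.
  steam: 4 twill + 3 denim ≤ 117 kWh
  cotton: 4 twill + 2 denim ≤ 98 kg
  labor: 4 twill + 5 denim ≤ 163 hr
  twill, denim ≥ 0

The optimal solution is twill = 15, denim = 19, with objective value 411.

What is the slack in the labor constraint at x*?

labor used = 4·15 + 5·19 = 155; slack = 163 − 155 = 8.

8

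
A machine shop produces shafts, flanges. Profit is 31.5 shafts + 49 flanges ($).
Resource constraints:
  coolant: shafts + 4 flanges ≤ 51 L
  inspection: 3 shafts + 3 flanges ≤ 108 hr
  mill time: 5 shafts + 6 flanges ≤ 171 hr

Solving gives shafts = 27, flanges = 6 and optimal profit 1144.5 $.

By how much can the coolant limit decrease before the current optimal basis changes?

Binding constraints: coolant, mill time. The basis is B = [[1,4],[5,6]] with det -14.
Per unit decrease in coolant, x* moves by d = (0.4286, -0.3571).
The basis stays optimal until flanges reaches 0; allowable decrease = 16.8 L.

16.8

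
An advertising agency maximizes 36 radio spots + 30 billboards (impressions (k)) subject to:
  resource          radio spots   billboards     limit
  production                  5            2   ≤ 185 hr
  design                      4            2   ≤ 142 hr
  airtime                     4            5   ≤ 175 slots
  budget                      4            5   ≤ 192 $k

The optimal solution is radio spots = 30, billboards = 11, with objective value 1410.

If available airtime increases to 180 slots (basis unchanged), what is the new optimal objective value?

1430

Check each constraint at x*: production 172/185 (slack 13); design 142/142 (tight); airtime 175/175 (tight); budget 175/192 (slack 17).
Slack constraints have shadow price 0 (complementary slackness).
From A_Bᵀ y = c: 4·y_design + 4·y_airtime = 36; 2·y_design + 5·y_airtime = 30.
→ y_design = 5 and y_airtime = 4.
Δz = y_airtime·Δb = 4 × (5) = 20, so new z* = 1410 + 20 = 1430.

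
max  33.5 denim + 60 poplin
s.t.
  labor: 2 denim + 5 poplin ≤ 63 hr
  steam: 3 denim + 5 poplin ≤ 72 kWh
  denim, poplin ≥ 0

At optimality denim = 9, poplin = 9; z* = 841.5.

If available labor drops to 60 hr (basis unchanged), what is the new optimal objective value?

834

Both labor and steam are binding at x*.
From A_Bᵀ y = c: 2·y_labor + 3·y_steam = 33.5; 5·y_labor + 5·y_steam = 60.
Solving: y_labor = 2.5, y_steam = 9.5.
Δz = y_labor·Δb = 2.5 × (-3) = -7.5, so new z* = 841.5 − 7.5 = 834.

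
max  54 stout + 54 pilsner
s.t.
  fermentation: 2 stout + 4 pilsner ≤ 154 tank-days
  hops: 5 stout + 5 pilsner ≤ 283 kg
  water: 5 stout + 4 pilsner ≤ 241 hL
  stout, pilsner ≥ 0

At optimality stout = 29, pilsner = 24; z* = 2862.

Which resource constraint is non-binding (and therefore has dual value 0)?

fermentation: 154/154 (binding)
hops: 265/283 (slack 18)
water: 241/241 (binding)
By complementary slackness, a constraint with positive slack has shadow price 0 → hops.

hops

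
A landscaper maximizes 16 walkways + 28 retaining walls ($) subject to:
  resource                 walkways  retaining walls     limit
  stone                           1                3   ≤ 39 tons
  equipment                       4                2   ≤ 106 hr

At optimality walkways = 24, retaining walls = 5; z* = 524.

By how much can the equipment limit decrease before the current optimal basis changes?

80

Binding constraints: stone, equipment. The basis is B = [[1,3],[4,2]] with det -10.
Per unit decrease in equipment, x* moves by d = (-0.3, 0.1).
The basis stays optimal until walkways reaches 0; allowable decrease = 80 hr.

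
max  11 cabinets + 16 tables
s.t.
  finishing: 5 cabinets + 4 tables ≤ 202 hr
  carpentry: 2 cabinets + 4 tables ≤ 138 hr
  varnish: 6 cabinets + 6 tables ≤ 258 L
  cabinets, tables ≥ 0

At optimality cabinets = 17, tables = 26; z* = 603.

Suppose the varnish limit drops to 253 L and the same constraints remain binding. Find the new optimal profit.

At the optimum: finishing uses 189 of 202 (slack = 13); carpentry uses 138 of 138 (binding); varnish uses 258 of 258 (binding).
Slack constraints have shadow price 0 (complementary slackness).
Dual feasibility on the basic columns requires 2·y_carpentry + 6·y_varnish = 11, 4·y_carpentry + 6·y_varnish = 16.
This yields shadow prices y_carpentry = 2.5, y_varnish = 1.
Δz = y_varnish·Δb = 1 × (-5) = -5, so new z* = 603 − 5 = 598.

598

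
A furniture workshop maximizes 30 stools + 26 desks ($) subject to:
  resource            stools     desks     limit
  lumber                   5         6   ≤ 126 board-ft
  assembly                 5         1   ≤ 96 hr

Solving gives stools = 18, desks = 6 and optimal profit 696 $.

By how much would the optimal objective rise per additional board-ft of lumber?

Check each constraint at x*: lumber 126/126 (tight); assembly 96/96 (tight).
The binding rows give the dual system: 5·y_lumber + 5·y_assembly = 30 and 6·y_lumber + 1·y_assembly = 26.
This yields shadow prices y_lumber = 4, y_assembly = 2.
Shadow price of lumber = 4.

4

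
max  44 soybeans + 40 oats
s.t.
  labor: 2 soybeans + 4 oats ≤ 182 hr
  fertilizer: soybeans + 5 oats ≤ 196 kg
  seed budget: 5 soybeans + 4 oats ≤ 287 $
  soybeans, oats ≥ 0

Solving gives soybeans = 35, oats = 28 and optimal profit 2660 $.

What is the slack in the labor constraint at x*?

0

labor used = 2·35 + 4·28 = 182; slack = 182 − 182 = 0.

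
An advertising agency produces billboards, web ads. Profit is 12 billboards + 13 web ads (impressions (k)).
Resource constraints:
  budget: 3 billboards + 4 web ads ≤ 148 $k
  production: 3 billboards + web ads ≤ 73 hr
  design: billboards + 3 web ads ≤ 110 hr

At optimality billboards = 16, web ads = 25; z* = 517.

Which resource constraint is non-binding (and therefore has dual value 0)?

budget: 148/148 (binding)
production: 73/73 (binding)
design: 91/110 (slack 19)
By complementary slackness, a constraint with positive slack has shadow price 0 → design.

design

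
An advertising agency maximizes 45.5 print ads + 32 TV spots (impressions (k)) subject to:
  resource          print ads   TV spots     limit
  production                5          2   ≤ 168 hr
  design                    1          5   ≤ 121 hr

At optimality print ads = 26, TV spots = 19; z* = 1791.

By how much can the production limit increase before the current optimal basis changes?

437

Binding constraints: production, design. The basis is B = [[5,2],[1,5]] with det 23.
Per unit increase in production, x* moves by d = (0.2174, -0.0435).
The basis stays optimal until TV spots reaches 0; allowable increase = 437 hr.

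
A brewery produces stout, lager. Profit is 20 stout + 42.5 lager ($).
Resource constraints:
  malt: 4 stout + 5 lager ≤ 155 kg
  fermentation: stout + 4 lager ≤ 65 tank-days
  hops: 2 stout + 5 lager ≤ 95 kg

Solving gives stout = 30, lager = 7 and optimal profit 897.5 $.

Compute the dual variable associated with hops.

7

At the optimum: malt uses 155 of 155 (binding); fermentation uses 58 of 65 (slack = 7); hops uses 95 of 95 (binding).
By complementary slackness, y = 0 for the non-binding constraint.
From A_Bᵀ y = c: 4·y_malt + 2·y_hops = 20; 5·y_malt + 5·y_hops = 42.5.
→ y_malt = 1.5 and y_hops = 7.
Shadow price of hops = 7.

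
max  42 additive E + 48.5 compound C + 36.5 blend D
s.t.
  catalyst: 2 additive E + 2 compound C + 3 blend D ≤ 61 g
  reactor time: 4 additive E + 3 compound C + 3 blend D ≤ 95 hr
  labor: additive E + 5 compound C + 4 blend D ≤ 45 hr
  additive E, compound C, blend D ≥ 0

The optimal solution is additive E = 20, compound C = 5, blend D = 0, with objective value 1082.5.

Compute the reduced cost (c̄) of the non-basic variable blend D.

At the optimum: catalyst uses 50 of 61 (slack = 11); reactor time uses 95 of 95 (binding); labor uses 45 of 45 (binding).
By complementary slackness, y = 0 for the non-binding constraint.
Dual feasibility on the basic columns requires 4·y_reactor time + 1·y_labor = 42, 3·y_reactor time + 5·y_labor = 48.5.
→ y_reactor time = 9.5 and y_labor = 4.
Reduced cost of blend D: c₃ − yᵀa₃ = 36.5 − (9.5·3 + 4·4) = 36.5 − 44.5 = -8.

-8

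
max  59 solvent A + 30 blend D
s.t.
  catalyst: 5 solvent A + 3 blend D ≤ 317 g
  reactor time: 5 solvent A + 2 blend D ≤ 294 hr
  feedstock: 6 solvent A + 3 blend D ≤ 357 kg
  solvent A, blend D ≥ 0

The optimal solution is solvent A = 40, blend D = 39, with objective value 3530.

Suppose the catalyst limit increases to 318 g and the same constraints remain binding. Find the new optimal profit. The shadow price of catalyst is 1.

3531

Δb = 1, so new z* = 3530 + (1)·(1) = 3530 + 1 = 3531.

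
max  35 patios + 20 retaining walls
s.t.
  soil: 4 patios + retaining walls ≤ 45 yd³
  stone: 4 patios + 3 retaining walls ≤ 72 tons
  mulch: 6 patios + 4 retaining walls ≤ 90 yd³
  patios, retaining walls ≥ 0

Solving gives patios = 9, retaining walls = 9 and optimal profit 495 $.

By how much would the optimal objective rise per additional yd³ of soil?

At the optimum: soil uses 45 of 45 (binding); stone uses 63 of 72 (slack = 9); mulch uses 90 of 90 (binding).
Since stone is not tight, its dual is 0.
Dual feasibility on the basic columns requires 4·y_soil + 6·y_mulch = 35, 1·y_soil + 4·y_mulch = 20.
Solving: y_soil = 2, y_mulch = 4.5.
Shadow price of soil = 2.

2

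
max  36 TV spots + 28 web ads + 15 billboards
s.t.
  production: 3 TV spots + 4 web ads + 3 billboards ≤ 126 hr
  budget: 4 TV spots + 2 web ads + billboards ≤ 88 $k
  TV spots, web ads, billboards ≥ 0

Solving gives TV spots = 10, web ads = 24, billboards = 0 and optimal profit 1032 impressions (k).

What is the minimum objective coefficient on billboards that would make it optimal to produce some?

18

Both production and budget are binding at x*.
The binding rows give the dual system: 3·y_production + 4·y_budget = 36 and 4·y_production + 2·y_budget = 28.
→ y_production = 4 and y_budget = 6.
billboards enters the basis when its profit ≥ yᵀa₃ = 4·3 + 6·1 = 18.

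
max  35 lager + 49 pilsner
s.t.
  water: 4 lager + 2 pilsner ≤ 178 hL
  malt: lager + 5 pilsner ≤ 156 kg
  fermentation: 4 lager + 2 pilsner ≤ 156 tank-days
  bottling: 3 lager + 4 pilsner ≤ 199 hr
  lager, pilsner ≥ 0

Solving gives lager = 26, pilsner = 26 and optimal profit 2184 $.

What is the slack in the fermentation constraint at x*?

fermentation used = 4·26 + 2·26 = 156; slack = 156 − 156 = 0.

0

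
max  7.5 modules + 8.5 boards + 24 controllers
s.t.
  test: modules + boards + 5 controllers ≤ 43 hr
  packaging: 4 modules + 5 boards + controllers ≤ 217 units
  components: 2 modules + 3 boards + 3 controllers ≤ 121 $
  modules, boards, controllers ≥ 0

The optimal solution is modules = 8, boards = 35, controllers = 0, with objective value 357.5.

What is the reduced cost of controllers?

At the optimum: test uses 43 of 43 (binding); packaging uses 207 of 217 (slack = 10); components uses 121 of 121 (binding).
Since packaging is not tight, its dual is 0.
From A_Bᵀ y = c: 1·y_test + 2·y_components = 7.5; 1·y_test + 3·y_components = 8.5.
This yields shadow prices y_test = 5.5, y_components = 1.
Reduced cost of controllers: c₃ − yᵀa₃ = 24 − (5.5·5 + 1·3) = 24 − 30.5 = -6.5.

-6.5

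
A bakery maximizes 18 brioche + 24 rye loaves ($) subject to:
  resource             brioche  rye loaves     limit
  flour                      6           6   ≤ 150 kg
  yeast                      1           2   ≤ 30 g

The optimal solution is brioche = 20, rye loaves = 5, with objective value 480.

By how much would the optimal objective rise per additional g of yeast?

6

At the optimum: flour uses 150 of 150 (binding); yeast uses 30 of 30 (binding).
From A_Bᵀ y = c: 6·y_flour + 1·y_yeast = 18; 6·y_flour + 2·y_yeast = 24.
Solving: y_flour = 2, y_yeast = 6.
Shadow price of yeast = 6.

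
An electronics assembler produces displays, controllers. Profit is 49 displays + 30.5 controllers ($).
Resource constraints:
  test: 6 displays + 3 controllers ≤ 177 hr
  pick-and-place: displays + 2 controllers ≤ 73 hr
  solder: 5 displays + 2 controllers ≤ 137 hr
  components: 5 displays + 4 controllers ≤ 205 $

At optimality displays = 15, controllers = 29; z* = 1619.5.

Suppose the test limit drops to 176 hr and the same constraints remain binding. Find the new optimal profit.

1612

At the optimum: test uses 177 of 177 (binding); pick-and-place uses 73 of 73 (binding); solder uses 133 of 137 (slack = 4); components uses 191 of 205 (slack = 14).
By complementary slackness, y = 0 for the non-binding constraints.
Dual feasibility on the basic columns requires 6·y_test + 1·y_pick-and-place = 49, 3·y_test + 2·y_pick-and-place = 30.5.
Solving: y_test = 7.5, y_pick-and-place = 4.
Δz = y_test·Δb = 7.5 × (-1) = -7.5, so new z* = 1619.5 − 7.5 = 1612.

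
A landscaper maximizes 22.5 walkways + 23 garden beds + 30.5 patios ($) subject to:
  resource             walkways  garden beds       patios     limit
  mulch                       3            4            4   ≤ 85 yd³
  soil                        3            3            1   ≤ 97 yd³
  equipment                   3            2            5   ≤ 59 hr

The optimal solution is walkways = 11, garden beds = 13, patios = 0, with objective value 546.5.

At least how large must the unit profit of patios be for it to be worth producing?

33.5

At the optimum: mulch uses 85 of 85 (binding); soil uses 72 of 97 (slack = 25); equipment uses 59 of 59 (binding).
By complementary slackness, y = 0 for the non-binding constraint.
Dual feasibility on the basic columns requires 3·y_mulch + 3·y_equipment = 22.5, 4·y_mulch + 2·y_equipment = 23.
→ y_mulch = 4 and y_equipment = 3.5.
patios enters the basis when its profit ≥ yᵀa₃ = 4·4 + 3.5·5 = 33.5.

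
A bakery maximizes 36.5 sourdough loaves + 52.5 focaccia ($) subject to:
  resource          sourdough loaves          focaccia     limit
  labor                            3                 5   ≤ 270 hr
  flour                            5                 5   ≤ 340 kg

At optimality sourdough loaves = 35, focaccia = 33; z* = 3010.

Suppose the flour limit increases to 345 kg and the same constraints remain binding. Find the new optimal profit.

3022.5

At the optimum: labor uses 270 of 270 (binding); flour uses 340 of 340 (binding).
The binding rows give the dual system: 3·y_labor + 5·y_flour = 36.5 and 5·y_labor + 5·y_flour = 52.5.
→ y_labor = 8 and y_flour = 2.5.
Δz = y_flour·Δb = 2.5 × (5) = 12.5, so new z* = 3010 + 12.5 = 3022.5.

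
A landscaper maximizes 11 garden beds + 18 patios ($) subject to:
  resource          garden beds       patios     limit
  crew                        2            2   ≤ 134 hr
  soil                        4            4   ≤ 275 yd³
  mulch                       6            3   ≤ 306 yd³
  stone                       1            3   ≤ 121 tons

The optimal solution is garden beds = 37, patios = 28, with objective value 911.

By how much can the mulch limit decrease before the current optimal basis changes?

Binding constraints: mulch, stone. The basis is B = [[6,3],[1,3]] with det 15.
Per unit decrease in mulch, x* moves by d = (-0.2, 0.0667).
The basis stays optimal until garden beds reaches 0; allowable decrease = 185 yd³.

185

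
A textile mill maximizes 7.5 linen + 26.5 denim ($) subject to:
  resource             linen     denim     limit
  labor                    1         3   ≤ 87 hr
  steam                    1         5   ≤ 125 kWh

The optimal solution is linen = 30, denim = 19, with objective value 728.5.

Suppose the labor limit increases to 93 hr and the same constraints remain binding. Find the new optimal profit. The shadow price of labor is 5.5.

Δb = 6, so new z* = 728.5 + (5.5)·(6) = 728.5 + 33 = 761.5.

761.5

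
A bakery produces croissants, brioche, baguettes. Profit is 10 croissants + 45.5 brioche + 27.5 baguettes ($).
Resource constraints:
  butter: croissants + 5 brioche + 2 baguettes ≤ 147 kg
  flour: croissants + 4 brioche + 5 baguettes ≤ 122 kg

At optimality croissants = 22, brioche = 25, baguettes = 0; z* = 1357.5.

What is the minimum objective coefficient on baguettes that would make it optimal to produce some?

At the optimum: butter uses 147 of 147 (binding); flour uses 122 of 122 (binding).
The binding rows give the dual system: 1·y_butter + 1·y_flour = 10 and 5·y_butter + 4·y_flour = 45.5.
This yields shadow prices y_butter = 5.5, y_flour = 4.5.
baguettes enters the basis when its profit ≥ yᵀa₃ = 5.5·2 + 4.5·5 = 33.5.

33.5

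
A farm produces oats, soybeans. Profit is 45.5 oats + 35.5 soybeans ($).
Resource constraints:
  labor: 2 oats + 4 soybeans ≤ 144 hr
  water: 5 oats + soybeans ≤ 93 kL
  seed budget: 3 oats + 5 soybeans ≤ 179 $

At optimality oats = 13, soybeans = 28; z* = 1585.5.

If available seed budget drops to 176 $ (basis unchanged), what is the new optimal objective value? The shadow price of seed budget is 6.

1567.5

Δb = -3, so new z* = 1585.5 + (6)·(-3) = 1585.5 − 18 = 1567.5.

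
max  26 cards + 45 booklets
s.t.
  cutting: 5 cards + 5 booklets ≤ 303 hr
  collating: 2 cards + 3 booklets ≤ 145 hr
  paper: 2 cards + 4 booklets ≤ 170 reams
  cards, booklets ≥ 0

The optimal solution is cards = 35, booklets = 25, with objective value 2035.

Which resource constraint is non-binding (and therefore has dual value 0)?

cutting

cutting: 300/303 (slack 3)
collating: 145/145 (binding)
paper: 170/170 (binding)
By complementary slackness, a constraint with positive slack has shadow price 0 → cutting.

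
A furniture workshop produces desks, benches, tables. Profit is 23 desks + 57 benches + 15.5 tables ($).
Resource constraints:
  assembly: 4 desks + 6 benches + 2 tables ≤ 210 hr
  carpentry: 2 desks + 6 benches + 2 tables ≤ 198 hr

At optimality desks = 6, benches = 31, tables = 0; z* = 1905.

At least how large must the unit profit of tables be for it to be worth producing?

19

Check each constraint at x*: assembly 210/210 (tight); carpentry 198/198 (tight).
Dual feasibility on the basic columns requires 4·y_assembly + 2·y_carpentry = 23, 6·y_assembly + 6·y_carpentry = 57.
Solving: y_assembly = 2, y_carpentry = 7.5.
tables enters the basis when its profit ≥ yᵀa₃ = 2·2 + 7.5·2 = 19.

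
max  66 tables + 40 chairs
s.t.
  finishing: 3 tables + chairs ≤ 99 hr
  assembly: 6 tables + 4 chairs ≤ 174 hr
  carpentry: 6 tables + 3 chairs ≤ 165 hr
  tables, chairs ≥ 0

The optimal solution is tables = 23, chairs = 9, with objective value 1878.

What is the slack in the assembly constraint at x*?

assembly used = 6·23 + 4·9 = 174; slack = 174 − 174 = 0.

0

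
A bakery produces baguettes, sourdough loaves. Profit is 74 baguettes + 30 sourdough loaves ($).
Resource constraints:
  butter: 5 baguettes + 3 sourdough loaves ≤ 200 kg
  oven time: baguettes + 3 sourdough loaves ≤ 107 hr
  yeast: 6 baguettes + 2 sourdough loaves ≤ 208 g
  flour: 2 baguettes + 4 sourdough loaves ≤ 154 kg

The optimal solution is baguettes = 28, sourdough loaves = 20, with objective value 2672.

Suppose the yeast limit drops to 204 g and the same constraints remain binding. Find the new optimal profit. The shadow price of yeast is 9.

Δb = -4, so new z* = 2672 + (9)·(-4) = 2672 − 36 = 2636.

2636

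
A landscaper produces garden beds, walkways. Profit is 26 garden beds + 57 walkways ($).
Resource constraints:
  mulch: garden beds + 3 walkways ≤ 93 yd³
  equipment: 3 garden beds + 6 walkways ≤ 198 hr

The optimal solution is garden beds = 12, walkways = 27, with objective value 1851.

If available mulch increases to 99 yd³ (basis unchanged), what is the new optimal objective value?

1881

Check each constraint at x*: mulch 93/93 (tight); equipment 198/198 (tight).
The binding rows give the dual system: 1·y_mulch + 3·y_equipment = 26 and 3·y_mulch + 6·y_equipment = 57.
Solving: y_mulch = 5, y_equipment = 7.
Δz = y_mulch·Δb = 5 × (6) = 30, so new z* = 1851 + 30 = 1881.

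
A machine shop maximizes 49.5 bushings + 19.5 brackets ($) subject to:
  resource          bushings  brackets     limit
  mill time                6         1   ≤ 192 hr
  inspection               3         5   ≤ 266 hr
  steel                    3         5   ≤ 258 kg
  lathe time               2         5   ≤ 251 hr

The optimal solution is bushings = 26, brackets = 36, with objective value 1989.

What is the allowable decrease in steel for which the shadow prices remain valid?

162

Binding constraints: mill time, steel. The basis is B = [[6,1],[3,5]] with det 27.
Per unit decrease in steel, x* moves by d = (0.037, -0.2222).
The basis stays optimal until brackets reaches 0; allowable decrease = 162 kg.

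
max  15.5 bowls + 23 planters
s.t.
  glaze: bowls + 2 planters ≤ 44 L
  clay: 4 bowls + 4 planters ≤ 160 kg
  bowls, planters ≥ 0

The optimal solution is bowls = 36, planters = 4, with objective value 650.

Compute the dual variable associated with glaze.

7.5

Check each constraint at x*: glaze 44/44 (tight); clay 160/160 (tight).
Dual feasibility on the basic columns requires 1·y_glaze + 4·y_clay = 15.5, 2·y_glaze + 4·y_clay = 23.
This yields shadow prices y_glaze = 7.5, y_clay = 2.
Shadow price of glaze = 7.5.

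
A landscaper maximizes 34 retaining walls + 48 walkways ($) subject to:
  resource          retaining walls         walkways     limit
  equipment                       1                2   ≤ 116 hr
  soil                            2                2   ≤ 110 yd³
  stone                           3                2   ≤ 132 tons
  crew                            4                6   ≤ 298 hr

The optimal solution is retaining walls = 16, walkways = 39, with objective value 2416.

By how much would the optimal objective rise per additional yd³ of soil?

3

Binding: soil and crew. Non-binding: equipment (22 unused), stone (6 unused).
Slack constraints have shadow price 0 (complementary slackness).
From A_Bᵀ y = c: 2·y_soil + 4·y_crew = 34; 2·y_soil + 6·y_crew = 48.
This yields shadow prices y_soil = 3, y_crew = 7.
Shadow price of soil = 3.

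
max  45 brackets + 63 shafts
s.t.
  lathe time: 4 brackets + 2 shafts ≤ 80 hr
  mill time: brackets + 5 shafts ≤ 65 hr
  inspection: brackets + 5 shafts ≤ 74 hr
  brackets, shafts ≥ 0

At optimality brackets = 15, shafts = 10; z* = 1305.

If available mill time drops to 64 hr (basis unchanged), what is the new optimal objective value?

Check each constraint at x*: lathe time 80/80 (tight); mill time 65/65 (tight); inspection 65/74 (slack 9).
By complementary slackness, y = 0 for the non-binding constraint.
The binding rows give the dual system: 4·y_lathe time + 1·y_mill time = 45 and 2·y_lathe time + 5·y_mill time = 63.
This yields shadow prices y_lathe time = 9, y_mill time = 9.
Δz = y_mill time·Δb = 9 × (-1) = -9, so new z* = 1305 − 9 = 1296.

1296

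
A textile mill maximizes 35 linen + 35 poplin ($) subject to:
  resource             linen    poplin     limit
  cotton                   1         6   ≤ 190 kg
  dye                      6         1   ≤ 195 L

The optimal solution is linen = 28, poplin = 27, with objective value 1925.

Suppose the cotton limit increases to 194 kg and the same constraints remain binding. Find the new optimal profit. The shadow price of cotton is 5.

1945

Δb = 4, so new z* = 1925 + (5)·(4) = 1925 + 20 = 1945.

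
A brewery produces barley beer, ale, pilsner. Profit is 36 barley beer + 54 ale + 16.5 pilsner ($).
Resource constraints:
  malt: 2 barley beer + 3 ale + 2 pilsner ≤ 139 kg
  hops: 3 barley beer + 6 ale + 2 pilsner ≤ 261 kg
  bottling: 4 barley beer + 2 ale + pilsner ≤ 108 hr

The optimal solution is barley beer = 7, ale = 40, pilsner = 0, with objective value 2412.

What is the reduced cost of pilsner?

Binding: hops and bottling. Non-binding: malt (5 unused).
By complementary slackness, y = 0 for the non-binding constraint.
Dual feasibility on the basic columns requires 3·y_hops + 4·y_bottling = 36, 6·y_hops + 2·y_bottling = 54.
This yields shadow prices y_hops = 8, y_bottling = 3.
Reduced cost of pilsner: c₃ − yᵀa₃ = 16.5 − (8·2 + 3·1) = 16.5 − 19 = -2.5.

-2.5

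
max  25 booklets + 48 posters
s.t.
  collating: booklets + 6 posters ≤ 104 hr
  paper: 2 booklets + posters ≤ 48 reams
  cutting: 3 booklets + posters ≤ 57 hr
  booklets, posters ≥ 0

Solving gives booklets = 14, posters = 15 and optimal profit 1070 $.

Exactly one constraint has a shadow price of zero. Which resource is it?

paper

collating: 104/104 (binding)
paper: 43/48 (slack 5)
cutting: 57/57 (binding)
By complementary slackness, a constraint with positive slack has shadow price 0 → paper.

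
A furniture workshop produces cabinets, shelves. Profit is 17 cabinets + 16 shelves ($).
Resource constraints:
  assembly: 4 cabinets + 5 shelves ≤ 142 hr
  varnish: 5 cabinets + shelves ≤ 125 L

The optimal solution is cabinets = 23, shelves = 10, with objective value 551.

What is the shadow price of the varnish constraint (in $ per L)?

Check each constraint at x*: assembly 142/142 (tight); varnish 125/125 (tight).
From A_Bᵀ y = c: 4·y_assembly + 5·y_varnish = 17; 5·y_assembly + 1·y_varnish = 16.
This yields shadow prices y_assembly = 3, y_varnish = 1.
Shadow price of varnish = 1.

1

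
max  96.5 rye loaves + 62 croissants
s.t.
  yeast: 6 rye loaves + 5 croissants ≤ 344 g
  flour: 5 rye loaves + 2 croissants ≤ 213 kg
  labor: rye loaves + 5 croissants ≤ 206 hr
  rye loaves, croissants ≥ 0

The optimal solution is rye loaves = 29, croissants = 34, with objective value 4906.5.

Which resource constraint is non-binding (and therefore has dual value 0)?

yeast: 344/344 (binding)
flour: 213/213 (binding)
labor: 199/206 (slack 7)
By complementary slackness, a constraint with positive slack has shadow price 0 → labor.

labor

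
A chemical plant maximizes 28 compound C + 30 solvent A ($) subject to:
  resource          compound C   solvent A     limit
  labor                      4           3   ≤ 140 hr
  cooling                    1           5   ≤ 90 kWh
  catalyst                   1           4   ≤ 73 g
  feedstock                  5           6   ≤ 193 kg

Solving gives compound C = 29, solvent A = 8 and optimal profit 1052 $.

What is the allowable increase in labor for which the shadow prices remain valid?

Binding constraints: labor, feedstock. The basis is B = [[4,3],[5,6]] with det 9.
Per unit increase in labor, x* moves by d = (0.6667, -0.5556).
The basis stays optimal until solvent A reaches 0; allowable increase = 14.4 hr.

14.4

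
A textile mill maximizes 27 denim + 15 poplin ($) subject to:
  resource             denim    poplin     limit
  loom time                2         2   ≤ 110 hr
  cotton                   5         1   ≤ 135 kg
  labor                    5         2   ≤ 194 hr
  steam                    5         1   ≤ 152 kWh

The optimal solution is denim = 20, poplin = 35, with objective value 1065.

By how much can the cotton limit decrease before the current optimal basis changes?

Binding constraints: loom time, cotton. The basis is B = [[2,2],[5,1]] with det -8.
Per unit decrease in cotton, x* moves by d = (-0.25, 0.25).
The basis stays optimal until denim reaches 0; allowable decrease = 80 kg.

80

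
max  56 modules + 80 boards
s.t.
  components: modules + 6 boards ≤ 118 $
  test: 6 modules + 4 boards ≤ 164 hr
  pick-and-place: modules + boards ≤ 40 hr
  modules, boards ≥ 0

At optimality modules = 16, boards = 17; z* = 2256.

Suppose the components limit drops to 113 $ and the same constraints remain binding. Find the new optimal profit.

2216

At the optimum: components uses 118 of 118 (binding); test uses 164 of 164 (binding); pick-and-place uses 33 of 40 (slack = 7).
Slack constraints have shadow price 0 (complementary slackness).
The binding rows give the dual system: 1·y_components + 6·y_test = 56 and 6·y_components + 4·y_test = 80.
Solving: y_components = 8, y_test = 8.
Δz = y_components·Δb = 8 × (-5) = -40, so new z* = 2256 − 40 = 2216.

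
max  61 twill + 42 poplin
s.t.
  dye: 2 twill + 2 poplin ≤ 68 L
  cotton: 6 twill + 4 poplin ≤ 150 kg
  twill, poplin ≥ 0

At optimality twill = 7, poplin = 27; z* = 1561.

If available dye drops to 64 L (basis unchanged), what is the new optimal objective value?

1553

Check each constraint at x*: dye 68/68 (tight); cotton 150/150 (tight).
From A_Bᵀ y = c: 2·y_dye + 6·y_cotton = 61; 2·y_dye + 4·y_cotton = 42.
This yields shadow prices y_dye = 2, y_cotton = 9.5.
Δz = y_dye·Δb = 2 × (-4) = -8, so new z* = 1561 − 8 = 1553.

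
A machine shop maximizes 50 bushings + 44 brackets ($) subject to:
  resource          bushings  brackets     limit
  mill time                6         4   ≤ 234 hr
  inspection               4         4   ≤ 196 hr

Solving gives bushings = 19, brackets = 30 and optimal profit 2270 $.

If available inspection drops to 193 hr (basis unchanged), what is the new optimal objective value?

2246

At the optimum: mill time uses 234 of 234 (binding); inspection uses 196 of 196 (binding).
The binding rows give the dual system: 6·y_mill time + 4·y_inspection = 50 and 4·y_mill time + 4·y_inspection = 44.
Solving: y_mill time = 3, y_inspection = 8.
Δz = y_inspection·Δb = 8 × (-3) = -24, so new z* = 2270 − 24 = 2246.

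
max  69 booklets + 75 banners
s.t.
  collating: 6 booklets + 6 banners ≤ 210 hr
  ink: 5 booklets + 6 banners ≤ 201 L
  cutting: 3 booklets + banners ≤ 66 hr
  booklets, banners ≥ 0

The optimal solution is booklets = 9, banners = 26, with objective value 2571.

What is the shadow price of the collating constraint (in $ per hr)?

6.5

Check each constraint at x*: collating 210/210 (tight); ink 201/201 (tight); cutting 53/66 (slack 13).
By complementary slackness, y = 0 for the non-binding constraint.
From A_Bᵀ y = c: 6·y_collating + 5·y_ink = 69; 6·y_collating + 6·y_ink = 75.
Solving: y_collating = 6.5, y_ink = 6.
Shadow price of collating = 6.5.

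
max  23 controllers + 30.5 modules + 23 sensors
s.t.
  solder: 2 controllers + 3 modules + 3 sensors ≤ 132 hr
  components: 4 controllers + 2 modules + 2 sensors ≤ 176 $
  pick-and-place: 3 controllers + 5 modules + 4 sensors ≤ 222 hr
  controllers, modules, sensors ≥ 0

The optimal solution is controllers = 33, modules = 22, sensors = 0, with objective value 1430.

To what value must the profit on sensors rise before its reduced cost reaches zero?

30.5

Check each constraint at x*: solder 132/132 (tight); components 176/176 (tight); pick-and-place 209/222 (slack 13).
Slack constraints have shadow price 0 (complementary slackness).
From A_Bᵀ y = c: 2·y_solder + 4·y_components = 23; 3·y_solder + 2·y_components = 30.5.
Solving: y_solder = 9.5, y_components = 1.
sensors enters the basis when its profit ≥ yᵀa₃ = 9.5·3 + 1·2 = 30.5.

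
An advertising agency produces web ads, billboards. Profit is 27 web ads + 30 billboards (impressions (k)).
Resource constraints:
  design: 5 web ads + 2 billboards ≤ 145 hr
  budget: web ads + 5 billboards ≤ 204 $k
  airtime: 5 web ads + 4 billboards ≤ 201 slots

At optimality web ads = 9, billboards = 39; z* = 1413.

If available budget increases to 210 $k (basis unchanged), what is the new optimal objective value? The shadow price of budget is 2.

Δb = 6, so new z* = 1413 + (2)·(6) = 1413 + 12 = 1425.

1425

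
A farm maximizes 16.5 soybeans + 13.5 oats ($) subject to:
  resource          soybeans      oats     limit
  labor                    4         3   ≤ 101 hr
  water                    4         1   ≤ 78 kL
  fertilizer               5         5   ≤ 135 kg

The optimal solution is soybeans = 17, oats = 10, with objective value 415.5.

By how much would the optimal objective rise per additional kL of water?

1

Binding: water and fertilizer. Non-binding: labor (3 unused).
Slack constraints have shadow price 0 (complementary slackness).
From A_Bᵀ y = c: 4·y_water + 5·y_fertilizer = 16.5; 1·y_water + 5·y_fertilizer = 13.5.
→ y_water = 1 and y_fertilizer = 2.5.
Shadow price of water = 1.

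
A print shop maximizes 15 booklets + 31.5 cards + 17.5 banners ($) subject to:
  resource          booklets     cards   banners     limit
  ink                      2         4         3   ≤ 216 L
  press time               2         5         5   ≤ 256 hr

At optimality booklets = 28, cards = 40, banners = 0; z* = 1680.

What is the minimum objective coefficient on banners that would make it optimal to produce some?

Check each constraint at x*: ink 216/216 (tight); press time 256/256 (tight).
From A_Bᵀ y = c: 2·y_ink + 2·y_press time = 15; 4·y_ink + 5·y_press time = 31.5.
Solving: y_ink = 6, y_press time = 1.5.
banners enters the basis when its profit ≥ yᵀa₃ = 6·3 + 1.5·5 = 25.5.

25.5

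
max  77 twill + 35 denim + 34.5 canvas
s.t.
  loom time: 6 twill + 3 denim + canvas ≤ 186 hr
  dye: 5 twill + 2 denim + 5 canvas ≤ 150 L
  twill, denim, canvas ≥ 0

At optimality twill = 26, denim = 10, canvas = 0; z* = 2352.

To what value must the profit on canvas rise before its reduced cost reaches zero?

42

Both loom time and dye are binding at x*.
From A_Bᵀ y = c: 6·y_loom time + 5·y_dye = 77; 3·y_loom time + 2·y_dye = 35.
This yields shadow prices y_loom time = 7, y_dye = 7.
canvas enters the basis when its profit ≥ yᵀa₃ = 7·1 + 7·5 = 42.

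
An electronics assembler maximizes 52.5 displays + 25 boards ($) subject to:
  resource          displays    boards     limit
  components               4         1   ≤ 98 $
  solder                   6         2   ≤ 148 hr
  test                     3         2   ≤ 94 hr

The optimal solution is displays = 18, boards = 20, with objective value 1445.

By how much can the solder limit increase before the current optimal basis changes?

Binding constraints: solder, test. The basis is B = [[6,2],[3,2]] with det 6.
Per unit increase in solder, x* moves by d = (0.3333, -0.5).
The basis stays optimal until components becomes binding; allowable increase = 7.2 hr.

7.2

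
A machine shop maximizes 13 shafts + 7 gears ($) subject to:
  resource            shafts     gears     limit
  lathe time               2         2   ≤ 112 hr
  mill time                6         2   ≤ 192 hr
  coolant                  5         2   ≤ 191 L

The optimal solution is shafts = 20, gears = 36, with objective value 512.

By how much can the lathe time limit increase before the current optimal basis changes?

Binding constraints: lathe time, mill time. The basis is B = [[2,2],[6,2]] with det -8.
Per unit increase in lathe time, x* moves by d = (-0.25, 0.75).
The basis stays optimal until coolant becomes binding; allowable increase = 76 hr.

76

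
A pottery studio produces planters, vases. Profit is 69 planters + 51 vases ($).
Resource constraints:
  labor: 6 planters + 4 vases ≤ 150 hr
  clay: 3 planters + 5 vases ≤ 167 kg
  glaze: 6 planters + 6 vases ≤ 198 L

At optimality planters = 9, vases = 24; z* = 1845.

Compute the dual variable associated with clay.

Binding: labor and glaze. Non-binding: clay (20 unused).
Slack constraints have shadow price 0 (complementary slackness).
Dual feasibility on the basic columns requires 6·y_labor + 6·y_glaze = 69, 4·y_labor + 6·y_glaze = 51.
This yields shadow prices y_labor = 9, y_glaze = 2.5.
Shadow price of clay = 0.

0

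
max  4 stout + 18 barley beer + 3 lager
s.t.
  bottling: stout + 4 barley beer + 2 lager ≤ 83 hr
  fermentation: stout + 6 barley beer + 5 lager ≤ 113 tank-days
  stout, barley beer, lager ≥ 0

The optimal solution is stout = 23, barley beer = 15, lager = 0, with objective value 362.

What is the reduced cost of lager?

-8

At the optimum: bottling uses 83 of 83 (binding); fermentation uses 113 of 113 (binding).
Dual feasibility on the basic columns requires 1·y_bottling + 1·y_fermentation = 4, 4·y_bottling + 6·y_fermentation = 18.
Solving: y_bottling = 3, y_fermentation = 1.
Reduced cost of lager: c₃ − yᵀa₃ = 3 − (3·2 + 1·5) = 3 − 11 = -8.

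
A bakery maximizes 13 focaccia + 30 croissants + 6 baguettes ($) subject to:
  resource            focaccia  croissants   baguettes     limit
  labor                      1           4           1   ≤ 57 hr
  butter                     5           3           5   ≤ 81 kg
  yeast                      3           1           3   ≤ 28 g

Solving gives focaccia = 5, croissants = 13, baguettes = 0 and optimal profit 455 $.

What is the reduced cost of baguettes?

-7

Binding: labor and yeast. Non-binding: butter (17 unused).
Since butter is not tight, its dual is 0.
The binding rows give the dual system: 1·y_labor + 3·y_yeast = 13 and 4·y_labor + 1·y_yeast = 30.
→ y_labor = 7 and y_yeast = 2.
Reduced cost of baguettes: c₃ − yᵀa₃ = 6 − (7·1 + 2·3) = 6 − 13 = -7.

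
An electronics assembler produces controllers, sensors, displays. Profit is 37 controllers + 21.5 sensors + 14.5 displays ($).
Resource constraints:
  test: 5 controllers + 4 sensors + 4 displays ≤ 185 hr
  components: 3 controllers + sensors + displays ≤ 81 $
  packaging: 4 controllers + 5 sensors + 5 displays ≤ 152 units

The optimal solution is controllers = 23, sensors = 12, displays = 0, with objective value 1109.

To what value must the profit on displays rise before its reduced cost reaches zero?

At the optimum: test uses 163 of 185 (slack = 22); components uses 81 of 81 (binding); packaging uses 152 of 152 (binding).
Since test is not tight, its dual is 0.
Dual feasibility on the basic columns requires 3·y_components + 4·y_packaging = 37, 1·y_components + 5·y_packaging = 21.5.
Solving: y_components = 9, y_packaging = 2.5.
displays enters the basis when its profit ≥ yᵀa₃ = 9·1 + 2.5·5 = 21.5.

21.5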